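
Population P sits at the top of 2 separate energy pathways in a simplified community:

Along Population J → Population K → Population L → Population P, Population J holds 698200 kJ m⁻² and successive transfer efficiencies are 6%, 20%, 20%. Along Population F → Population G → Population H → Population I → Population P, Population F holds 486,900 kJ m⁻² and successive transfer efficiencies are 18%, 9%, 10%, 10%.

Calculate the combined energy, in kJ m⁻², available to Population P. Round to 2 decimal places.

Via Population J: 698200 × 0.06 × 0.2 × 0.2 = 1675.68 kJ m⁻²
Via Population F: 486900 × 0.18 × 0.09 × 0.1 × 0.1 = 78.8778 kJ m⁻²
Total at Population P: 1675.68 + 78.8778 = 1754.5578 kJ m⁻²

1754.56 kJ m⁻²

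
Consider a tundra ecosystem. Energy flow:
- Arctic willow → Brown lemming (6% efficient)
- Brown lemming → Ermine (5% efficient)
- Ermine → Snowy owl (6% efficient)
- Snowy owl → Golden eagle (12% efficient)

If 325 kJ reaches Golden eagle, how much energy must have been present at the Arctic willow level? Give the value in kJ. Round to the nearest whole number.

15046296 kJ

Cumulative transfer efficiency: 0.06 × 0.05 × 0.06 × 0.12 = 0.0000216
Arctic willow energy = 325 / 0.0000216 = 15046296 kJ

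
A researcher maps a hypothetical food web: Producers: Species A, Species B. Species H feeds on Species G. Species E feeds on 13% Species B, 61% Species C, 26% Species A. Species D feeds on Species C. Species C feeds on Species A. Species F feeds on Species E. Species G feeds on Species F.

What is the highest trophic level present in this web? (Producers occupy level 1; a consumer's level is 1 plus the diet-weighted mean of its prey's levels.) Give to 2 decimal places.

Species C: 1 + 1 = 2
Species D: 1 + 2 = 3
Species E: 1 + (0.13×1 + 0.61×2 + 0.26×1) = 2.61
Species F: 1 + 2.61 = 3.61
Species G: 1 + 3.61 = 4.61
Species H: 1 + 4.61 = 5.61

5.61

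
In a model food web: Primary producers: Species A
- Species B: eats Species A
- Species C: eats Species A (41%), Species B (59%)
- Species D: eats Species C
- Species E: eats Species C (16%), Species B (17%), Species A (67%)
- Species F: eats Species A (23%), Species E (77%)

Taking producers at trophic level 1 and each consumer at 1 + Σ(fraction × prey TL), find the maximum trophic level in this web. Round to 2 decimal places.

Species B: 1 + 1 = 2
Species C: 1 + (0.41×1 + 0.59×2) = 2.59
Species D: 1 + 2.59 = 3.59
Species E: 1 + (0.16×2.59 + 0.17×2 + 0.67×1) = 2.4244
Species F: 1 + (0.23×1 + 0.77×2.4244) = 3.096788

3.59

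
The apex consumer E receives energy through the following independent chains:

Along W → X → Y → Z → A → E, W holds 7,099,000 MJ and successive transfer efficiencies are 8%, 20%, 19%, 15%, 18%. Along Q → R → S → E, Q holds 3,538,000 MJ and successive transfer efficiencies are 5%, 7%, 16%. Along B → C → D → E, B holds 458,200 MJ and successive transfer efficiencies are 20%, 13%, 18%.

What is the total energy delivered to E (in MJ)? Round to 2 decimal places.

Via W: 7099000 × 0.08 × 0.2 × 0.19 × 0.15 × 0.18 = 582.68592 MJ
Via Q: 3538000 × 0.05 × 0.07 × 0.16 = 1981.28 MJ
Via B: 458200 × 0.2 × 0.13 × 0.18 = 2144.376 MJ
Total at E: 582.68592 + 1981.28 + 2144.376 = 4708.34192 MJ

4708.34 MJ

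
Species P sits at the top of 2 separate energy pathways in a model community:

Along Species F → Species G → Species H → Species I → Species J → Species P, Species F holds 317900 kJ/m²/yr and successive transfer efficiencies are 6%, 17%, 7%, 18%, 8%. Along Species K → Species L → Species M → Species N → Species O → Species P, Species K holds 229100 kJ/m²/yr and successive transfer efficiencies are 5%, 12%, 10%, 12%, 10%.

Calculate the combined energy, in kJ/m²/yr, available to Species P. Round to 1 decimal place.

Via Species F: 317900 × 0.06 × 0.17 × 0.07 × 0.18 × 0.08 = 3.26852064 kJ/m²/yr
Via Species K: 229100 × 0.05 × 0.12 × 0.1 × 0.12 × 0.1 = 1.64952 kJ/m²/yr
Total at Species P: 3.26852064 + 1.64952 = 4.91804064 kJ/m²/yr

4.9 kJ/m²/yr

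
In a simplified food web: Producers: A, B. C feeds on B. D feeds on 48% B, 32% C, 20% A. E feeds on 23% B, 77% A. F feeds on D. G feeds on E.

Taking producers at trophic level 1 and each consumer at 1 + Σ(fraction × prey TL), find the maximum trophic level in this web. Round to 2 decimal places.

C: 1 + 1 = 2
D: 1 + (0.48×1 + 0.32×2 + 0.2×1) = 2.32
E: 1 + (0.23×1 + 0.77×1) = 2
F: 1 + 2.32 = 3.32
G: 1 + 2 = 3

3.32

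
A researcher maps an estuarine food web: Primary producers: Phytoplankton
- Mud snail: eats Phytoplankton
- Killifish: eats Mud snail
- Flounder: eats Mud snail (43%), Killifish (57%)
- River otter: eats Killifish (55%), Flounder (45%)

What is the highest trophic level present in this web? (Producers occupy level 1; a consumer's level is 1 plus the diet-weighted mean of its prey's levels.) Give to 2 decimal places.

4.26

Mud snail: 1 + 1 = 2
Killifish: 1 + 2 = 3
Flounder: 1 + (0.43×2 + 0.57×3) = 3.57
River otter: 1 + (0.55×3 + 0.45×3.57) = 4.2565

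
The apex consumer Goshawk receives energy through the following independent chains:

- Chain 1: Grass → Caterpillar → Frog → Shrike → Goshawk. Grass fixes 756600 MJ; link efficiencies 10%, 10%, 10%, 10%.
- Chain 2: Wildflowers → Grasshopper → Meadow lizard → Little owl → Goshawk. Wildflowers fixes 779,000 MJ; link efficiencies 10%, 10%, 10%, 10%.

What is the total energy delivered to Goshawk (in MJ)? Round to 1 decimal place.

153.6 MJ

Chain 1: 756600 × 0.1 × 0.1 × 0.1 × 0.1 = 75.66 MJ
Chain 2: 779000 × 0.1 × 0.1 × 0.1 × 0.1 = 77.9 MJ
Total at Goshawk: 75.66 + 77.9 = 153.56 MJ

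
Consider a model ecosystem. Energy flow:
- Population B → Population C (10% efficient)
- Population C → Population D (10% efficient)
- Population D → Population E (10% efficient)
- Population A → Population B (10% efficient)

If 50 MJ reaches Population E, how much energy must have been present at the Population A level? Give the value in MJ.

500000 MJ

Cumulative transfer efficiency: 0.1 × 0.1 × 0.1 × 0.1 = 0.0001
Population A energy = 50 / 0.0001 = 500000 MJ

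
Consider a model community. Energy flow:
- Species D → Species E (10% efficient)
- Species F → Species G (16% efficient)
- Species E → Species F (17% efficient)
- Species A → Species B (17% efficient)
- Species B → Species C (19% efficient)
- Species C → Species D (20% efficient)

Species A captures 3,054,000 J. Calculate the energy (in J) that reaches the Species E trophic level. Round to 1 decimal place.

1972.9 J

Species B: 3054000 × 0.17 = 519180 J
Species C: 519180 × 0.19 = 98644.2 J
Species D: 98644.2 × 0.2 = 19728.84 J
Species E: 19728.84 × 0.1 = 1972.884 J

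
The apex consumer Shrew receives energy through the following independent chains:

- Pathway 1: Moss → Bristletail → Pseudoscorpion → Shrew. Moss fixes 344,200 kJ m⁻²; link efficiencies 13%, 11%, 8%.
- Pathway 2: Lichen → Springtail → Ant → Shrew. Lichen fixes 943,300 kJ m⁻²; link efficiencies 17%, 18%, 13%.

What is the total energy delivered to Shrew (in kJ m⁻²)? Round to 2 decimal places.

Pathway 1: 344200 × 0.13 × 0.11 × 0.08 = 393.7648 kJ m⁻²
Pathway 2: 943300 × 0.17 × 0.18 × 0.13 = 3752.4474 kJ m⁻²
Total at Shrew: 393.7648 + 3752.4474 = 4146.2122 kJ m⁻²

4146.21 kJ m⁻²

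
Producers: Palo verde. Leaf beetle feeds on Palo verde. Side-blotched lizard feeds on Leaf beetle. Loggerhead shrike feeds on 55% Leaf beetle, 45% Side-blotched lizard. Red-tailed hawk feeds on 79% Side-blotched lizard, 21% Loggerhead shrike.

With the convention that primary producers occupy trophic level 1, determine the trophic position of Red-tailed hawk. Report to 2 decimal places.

4.09

Leaf beetle: 1 + 1 = 2
Side-blotched lizard: 1 + 2 = 3
Loggerhead shrike: 1 + (0.55×2 + 0.45×3) = 3.45
Red-tailed hawk: 1 + (0.79×3 + 0.21×3.45) = 4.0945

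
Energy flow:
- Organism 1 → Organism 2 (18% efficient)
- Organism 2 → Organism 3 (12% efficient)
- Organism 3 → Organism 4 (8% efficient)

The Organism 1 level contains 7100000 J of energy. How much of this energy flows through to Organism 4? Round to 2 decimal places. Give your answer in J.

Organism 2: 7100000 × 0.18 = 1278000 J
Organism 3: 1278000 × 0.12 = 153360 J
Organism 4: 153360 × 0.08 = 12268.8 J

12268.80 J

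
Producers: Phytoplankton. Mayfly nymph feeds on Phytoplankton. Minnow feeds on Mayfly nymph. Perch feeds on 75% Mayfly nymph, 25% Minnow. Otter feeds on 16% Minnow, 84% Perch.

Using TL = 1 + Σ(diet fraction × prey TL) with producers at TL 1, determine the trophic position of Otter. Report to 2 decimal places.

4.21

Mayfly nymph: 1 + 1 = 2
Minnow: 1 + 2 = 3
Perch: 1 + (0.75×2 + 0.25×3) = 3.25
Otter: 1 + (0.16×3 + 0.84×3.25) = 4.21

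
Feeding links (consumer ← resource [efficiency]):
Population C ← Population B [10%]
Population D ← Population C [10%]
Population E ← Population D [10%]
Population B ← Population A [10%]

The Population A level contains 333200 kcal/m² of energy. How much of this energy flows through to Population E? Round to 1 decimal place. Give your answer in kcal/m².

Population B: 333200 × 0.1 = 33320 kcal/m²
Population C: 33320 × 0.1 = 3332 kcal/m²
Population D: 3332 × 0.1 = 333.2 kcal/m²
Population E: 333.2 × 0.1 = 33.32 kcal/m²

33.3 kcal/m²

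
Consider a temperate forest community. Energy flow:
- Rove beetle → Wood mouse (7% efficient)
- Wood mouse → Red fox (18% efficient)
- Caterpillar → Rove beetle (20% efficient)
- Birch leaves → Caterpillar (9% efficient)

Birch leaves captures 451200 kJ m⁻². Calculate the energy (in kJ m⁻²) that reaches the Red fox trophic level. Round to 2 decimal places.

Caterpillar: 451200 × 0.09 = 40608 kJ m⁻²
Rove beetle: 40608 × 0.2 = 8121.6 kJ m⁻²
Wood mouse: 8121.6 × 0.07 = 568.512 kJ m⁻²
Red fox: 568.512 × 0.18 = 102.33216 kJ m⁻²

102.33 kJ m⁻²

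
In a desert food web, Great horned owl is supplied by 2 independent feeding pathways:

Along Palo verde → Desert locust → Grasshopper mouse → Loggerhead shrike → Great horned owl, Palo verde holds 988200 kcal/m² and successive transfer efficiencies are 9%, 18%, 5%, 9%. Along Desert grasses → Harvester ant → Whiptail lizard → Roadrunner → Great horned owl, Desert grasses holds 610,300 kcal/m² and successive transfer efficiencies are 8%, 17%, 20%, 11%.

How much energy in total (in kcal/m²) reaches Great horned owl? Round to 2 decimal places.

Via Palo verde: 988200 × 0.09 × 0.18 × 0.05 × 0.09 = 72.03978 kcal/m²
Via Desert grasses: 610300 × 0.08 × 0.17 × 0.2 × 0.11 = 182.60176 kcal/m²
Total at Great horned owl: 72.03978 + 182.60176 = 254.64154 kcal/m²

254.64 kcal/m²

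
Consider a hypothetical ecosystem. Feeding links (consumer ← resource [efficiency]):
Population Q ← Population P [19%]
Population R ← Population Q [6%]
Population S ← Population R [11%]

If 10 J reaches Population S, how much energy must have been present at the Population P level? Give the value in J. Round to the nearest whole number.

7974 J

Cumulative transfer efficiency: 0.19 × 0.06 × 0.11 = 0.001254
Population P energy = 10 / 0.001254 = 7974 J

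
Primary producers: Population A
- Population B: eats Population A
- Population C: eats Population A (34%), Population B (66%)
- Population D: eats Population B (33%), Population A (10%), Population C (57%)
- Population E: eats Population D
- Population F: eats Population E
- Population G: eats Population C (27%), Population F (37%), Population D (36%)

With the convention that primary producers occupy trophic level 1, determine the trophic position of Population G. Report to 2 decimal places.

Population B: 1 + 1 = 2
Population C: 1 + (0.34×1 + 0.66×2) = 2.66
Population D: 1 + (0.33×2 + 0.1×1 + 0.57×2.66) = 3.2762
Population E: 1 + 3.2762 = 4.2762
Population F: 1 + 4.2762 = 5.2762
Population G: 1 + (0.27×2.66 + 0.37×5.2762 + 0.36×3.2762) = 4.849826

4.85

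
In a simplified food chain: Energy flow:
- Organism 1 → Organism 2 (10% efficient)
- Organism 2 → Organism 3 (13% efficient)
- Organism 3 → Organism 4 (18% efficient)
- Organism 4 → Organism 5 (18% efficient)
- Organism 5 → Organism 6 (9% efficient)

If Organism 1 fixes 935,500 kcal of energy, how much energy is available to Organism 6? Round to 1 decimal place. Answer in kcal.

35.5 kcal

Organism 2: 935500 × 0.1 = 93550 kcal
Organism 3: 93550 × 0.13 = 12161.5 kcal
Organism 4: 12161.5 × 0.18 = 2189.07 kcal
Organism 5: 2189.07 × 0.18 = 394.0326 kcal
Organism 6: 394.0326 × 0.09 = 35.462934 kcal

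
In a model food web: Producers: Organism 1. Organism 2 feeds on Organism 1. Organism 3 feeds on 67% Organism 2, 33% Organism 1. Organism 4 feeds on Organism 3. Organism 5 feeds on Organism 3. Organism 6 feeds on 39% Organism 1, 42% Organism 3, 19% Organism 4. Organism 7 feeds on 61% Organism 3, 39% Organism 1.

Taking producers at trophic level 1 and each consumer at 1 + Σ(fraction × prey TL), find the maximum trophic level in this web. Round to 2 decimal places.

3.67

Organism 2: 1 + 1 = 2
Organism 3: 1 + (0.67×2 + 0.33×1) = 2.67
Organism 4: 1 + 2.67 = 3.67
Organism 5: 1 + 2.67 = 3.67
Organism 6: 1 + (0.39×1 + 0.42×2.67 + 0.19×3.67) = 3.2087
Organism 7: 1 + (0.61×2.67 + 0.39×1) = 3.0187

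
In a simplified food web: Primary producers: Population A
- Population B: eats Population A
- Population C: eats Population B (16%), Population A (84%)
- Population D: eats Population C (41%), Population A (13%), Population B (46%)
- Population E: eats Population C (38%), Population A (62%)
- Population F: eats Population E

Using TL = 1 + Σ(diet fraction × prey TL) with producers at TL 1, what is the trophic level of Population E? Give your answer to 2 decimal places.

2.44

Population B: 1 + 1 = 2
Population C: 1 + (0.16×2 + 0.84×1) = 2.16
Population D: 1 + (0.41×2.16 + 0.13×1 + 0.46×2) = 2.9356
Population E: 1 + (0.38×2.16 + 0.62×1) = 2.4408
Population F: 1 + 2.4408 = 3.4408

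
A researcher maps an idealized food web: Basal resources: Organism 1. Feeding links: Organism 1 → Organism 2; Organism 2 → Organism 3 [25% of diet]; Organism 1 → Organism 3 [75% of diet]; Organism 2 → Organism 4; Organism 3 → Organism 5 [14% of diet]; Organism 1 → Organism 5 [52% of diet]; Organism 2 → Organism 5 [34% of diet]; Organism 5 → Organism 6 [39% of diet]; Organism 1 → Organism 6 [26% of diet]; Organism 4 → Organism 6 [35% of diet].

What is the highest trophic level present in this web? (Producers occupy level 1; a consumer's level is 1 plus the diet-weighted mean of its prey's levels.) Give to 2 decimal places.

3.29

Organism 2: 1 + 1 = 2
Organism 3: 1 + (0.25×2 + 0.75×1) = 2.25
Organism 4: 1 + 2 = 3
Organism 5: 1 + (0.14×2.25 + 0.52×1 + 0.34×2) = 2.515
Organism 6: 1 + (0.39×2.515 + 0.26×1 + 0.35×3) = 3.29085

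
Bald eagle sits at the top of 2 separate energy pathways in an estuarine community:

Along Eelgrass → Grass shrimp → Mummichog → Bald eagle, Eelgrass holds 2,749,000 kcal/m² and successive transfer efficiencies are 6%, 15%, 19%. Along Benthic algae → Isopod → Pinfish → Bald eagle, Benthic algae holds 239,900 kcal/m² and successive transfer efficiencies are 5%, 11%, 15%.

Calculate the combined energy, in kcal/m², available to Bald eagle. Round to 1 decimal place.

Via Eelgrass: 2749000 × 0.06 × 0.15 × 0.19 = 4700.79 kcal/m²
Via Benthic algae: 239900 × 0.05 × 0.11 × 0.15 = 197.9175 kcal/m²
Total at Bald eagle: 4700.79 + 197.9175 = 4898.7075 kcal/m²

4898.7 kcal/m²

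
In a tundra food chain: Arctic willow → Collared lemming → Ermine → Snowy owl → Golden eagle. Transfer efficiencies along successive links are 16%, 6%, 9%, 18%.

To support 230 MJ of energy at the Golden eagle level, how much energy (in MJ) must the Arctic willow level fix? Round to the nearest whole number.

1478909 MJ

Cumulative transfer efficiency: 0.16 × 0.06 × 0.09 × 0.18 = 0.00015552
Arctic willow energy = 230 / 0.00015552 = 1478909 MJ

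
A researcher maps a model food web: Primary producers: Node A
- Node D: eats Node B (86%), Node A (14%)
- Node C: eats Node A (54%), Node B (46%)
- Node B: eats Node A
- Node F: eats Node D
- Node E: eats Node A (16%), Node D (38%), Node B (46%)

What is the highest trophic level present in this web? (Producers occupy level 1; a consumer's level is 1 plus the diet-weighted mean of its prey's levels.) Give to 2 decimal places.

Node B: 1 + 1 = 2
Node C: 1 + (0.54×1 + 0.46×2) = 2.46
Node D: 1 + (0.86×2 + 0.14×1) = 2.86
Node E: 1 + (0.16×1 + 0.38×2.86 + 0.46×2) = 3.1668
Node F: 1 + 2.86 = 3.86

3.86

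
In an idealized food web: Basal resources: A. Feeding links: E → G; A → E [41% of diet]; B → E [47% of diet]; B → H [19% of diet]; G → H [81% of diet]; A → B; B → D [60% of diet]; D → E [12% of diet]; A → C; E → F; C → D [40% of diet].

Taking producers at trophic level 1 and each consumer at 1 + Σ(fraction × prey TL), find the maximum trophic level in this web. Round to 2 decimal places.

B: 1 + 1 = 2
C: 1 + 1 = 2
D: 1 + (0.4×2 + 0.6×2) = 3
E: 1 + (0.41×1 + 0.47×2 + 0.12×3) = 2.71
F: 1 + 2.71 = 3.71
G: 1 + 2.71 = 3.71
H: 1 + (0.19×2 + 0.81×3.71) = 4.3851

4.39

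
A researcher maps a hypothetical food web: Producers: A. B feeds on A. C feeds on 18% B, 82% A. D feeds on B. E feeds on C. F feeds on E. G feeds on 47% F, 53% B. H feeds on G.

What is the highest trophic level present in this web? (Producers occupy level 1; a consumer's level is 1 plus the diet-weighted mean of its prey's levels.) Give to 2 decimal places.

5.02

B: 1 + 1 = 2
C: 1 + (0.18×2 + 0.82×1) = 2.18
D: 1 + 2 = 3
E: 1 + 2.18 = 3.18
F: 1 + 3.18 = 4.18
G: 1 + (0.47×4.18 + 0.53×2) = 4.0246
H: 1 + 4.0246 = 5.0246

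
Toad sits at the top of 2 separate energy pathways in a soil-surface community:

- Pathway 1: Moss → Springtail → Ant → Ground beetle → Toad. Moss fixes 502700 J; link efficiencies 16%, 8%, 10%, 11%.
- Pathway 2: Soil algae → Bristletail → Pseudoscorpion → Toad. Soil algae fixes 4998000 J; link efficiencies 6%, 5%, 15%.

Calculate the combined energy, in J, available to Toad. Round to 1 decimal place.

2319.9 J

Pathway 1: 502700 × 0.16 × 0.08 × 0.1 × 0.11 = 70.78016 J
Pathway 2: 4998000 × 0.06 × 0.05 × 0.15 = 2249.1 J
Total at Toad: 70.78016 + 2249.1 = 2319.88016 J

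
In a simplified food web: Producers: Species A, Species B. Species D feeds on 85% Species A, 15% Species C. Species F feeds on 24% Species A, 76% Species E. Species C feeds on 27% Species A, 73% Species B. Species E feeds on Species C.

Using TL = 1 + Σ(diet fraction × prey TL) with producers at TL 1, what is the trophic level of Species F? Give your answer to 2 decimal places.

Species C: 1 + (0.27×1 + 0.73×1) = 2
Species D: 1 + (0.85×1 + 0.15×2) = 2.15
Species E: 1 + 2 = 3
Species F: 1 + (0.24×1 + 0.76×3) = 3.52

3.52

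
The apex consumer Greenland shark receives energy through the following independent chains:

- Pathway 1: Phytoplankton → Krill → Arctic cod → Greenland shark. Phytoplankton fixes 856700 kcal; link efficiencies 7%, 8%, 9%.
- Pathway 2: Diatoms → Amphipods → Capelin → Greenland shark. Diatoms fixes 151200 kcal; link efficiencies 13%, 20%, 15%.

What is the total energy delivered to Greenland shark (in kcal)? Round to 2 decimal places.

Pathway 1: 856700 × 0.07 × 0.08 × 0.09 = 431.7768 kcal
Pathway 2: 151200 × 0.13 × 0.2 × 0.15 = 589.68 kcal
Total at Greenland shark: 431.7768 + 589.68 = 1021.4568 kcal

1021.46 kcal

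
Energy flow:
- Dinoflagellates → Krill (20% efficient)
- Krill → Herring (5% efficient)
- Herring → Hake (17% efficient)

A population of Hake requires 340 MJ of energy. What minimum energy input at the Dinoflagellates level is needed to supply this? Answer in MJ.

200000 MJ

Cumulative transfer efficiency: 0.2 × 0.05 × 0.17 = 0.0017
Dinoflagellates energy = 340 / 0.0017 = 200000 MJ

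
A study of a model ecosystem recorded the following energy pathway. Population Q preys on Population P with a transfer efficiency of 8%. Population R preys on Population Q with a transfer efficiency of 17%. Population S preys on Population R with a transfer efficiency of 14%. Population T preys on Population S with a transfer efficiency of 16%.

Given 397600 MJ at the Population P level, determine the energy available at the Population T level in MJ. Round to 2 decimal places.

Population Q: 397600 × 0.08 = 31808 MJ
Population R: 31808 × 0.17 = 5407.36 MJ
Population S: 5407.36 × 0.14 = 757.0304 MJ
Population T: 757.0304 × 0.16 = 121.124864 MJ

121.12 MJ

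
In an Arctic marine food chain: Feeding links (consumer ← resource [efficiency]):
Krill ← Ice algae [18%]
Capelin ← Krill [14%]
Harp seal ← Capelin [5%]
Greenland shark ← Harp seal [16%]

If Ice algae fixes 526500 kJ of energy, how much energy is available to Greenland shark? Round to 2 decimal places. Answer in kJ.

106.14 kJ

Krill: 526500 × 0.18 = 94770 kJ
Capelin: 94770 × 0.14 = 13267.8 kJ
Harp seal: 13267.8 × 0.05 = 663.39 kJ
Greenland shark: 663.39 × 0.16 = 106.1424 kJ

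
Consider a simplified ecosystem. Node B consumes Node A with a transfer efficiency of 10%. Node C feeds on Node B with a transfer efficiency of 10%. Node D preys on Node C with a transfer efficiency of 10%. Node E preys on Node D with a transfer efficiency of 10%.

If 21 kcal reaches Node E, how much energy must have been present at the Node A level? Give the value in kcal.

Cumulative transfer efficiency: 0.1 × 0.1 × 0.1 × 0.1 = 0.0001
Node A energy = 21 / 0.0001 = 210000 kcal

210000 kcal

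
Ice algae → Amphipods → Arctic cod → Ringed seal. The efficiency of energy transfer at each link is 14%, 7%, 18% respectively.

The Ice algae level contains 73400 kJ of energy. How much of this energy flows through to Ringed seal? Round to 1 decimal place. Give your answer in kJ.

Amphipods: 73400 × 0.14 = 10276 kJ
Arctic cod: 10276 × 0.07 = 719.32 kJ
Ringed seal: 719.32 × 0.18 = 129.4776 kJ

129.5 kJ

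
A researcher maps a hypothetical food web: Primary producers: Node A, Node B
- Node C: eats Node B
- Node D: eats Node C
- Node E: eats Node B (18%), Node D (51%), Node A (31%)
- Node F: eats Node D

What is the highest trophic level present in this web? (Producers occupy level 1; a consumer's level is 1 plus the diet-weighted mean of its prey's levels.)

Node C: 1 + 1 = 2
Node D: 1 + 2 = 3
Node E: 1 + (0.18×1 + 0.51×3 + 0.31×1) = 3.02
Node F: 1 + 3 = 4

4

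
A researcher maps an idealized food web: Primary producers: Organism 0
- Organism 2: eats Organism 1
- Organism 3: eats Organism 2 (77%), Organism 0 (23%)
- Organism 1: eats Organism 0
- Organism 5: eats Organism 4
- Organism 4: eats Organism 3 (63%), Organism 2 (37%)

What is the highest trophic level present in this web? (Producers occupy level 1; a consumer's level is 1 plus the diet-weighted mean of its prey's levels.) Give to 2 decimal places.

Organism 1: 1 + 1 = 2
Organism 2: 1 + 2 = 3
Organism 3: 1 + (0.77×3 + 0.23×1) = 3.54
Organism 4: 1 + (0.63×3.54 + 0.37×3) = 4.3402
Organism 5: 1 + 4.3402 = 5.3402

5.34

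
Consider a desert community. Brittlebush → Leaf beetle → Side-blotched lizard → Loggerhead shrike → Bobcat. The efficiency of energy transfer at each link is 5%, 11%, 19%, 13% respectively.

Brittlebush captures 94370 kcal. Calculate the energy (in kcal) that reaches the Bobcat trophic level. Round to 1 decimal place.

12.8 kcal

Leaf beetle: 94370 × 0.05 = 4718.5 kcal
Side-blotched lizard: 4718.5 × 0.11 = 519.035 kcal
Loggerhead shrike: 519.035 × 0.19 = 98.61665 kcal
Bobcat: 98.61665 × 0.13 = 12.8201645 kcal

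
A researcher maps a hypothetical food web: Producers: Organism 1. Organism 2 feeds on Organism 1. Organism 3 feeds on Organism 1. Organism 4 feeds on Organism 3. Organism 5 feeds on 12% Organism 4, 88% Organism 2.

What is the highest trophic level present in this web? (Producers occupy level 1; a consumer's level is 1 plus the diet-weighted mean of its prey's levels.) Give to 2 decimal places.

3.12

Organism 2: 1 + 1 = 2
Organism 3: 1 + 1 = 2
Organism 4: 1 + 2 = 3
Organism 5: 1 + (0.12×3 + 0.88×2) = 3.12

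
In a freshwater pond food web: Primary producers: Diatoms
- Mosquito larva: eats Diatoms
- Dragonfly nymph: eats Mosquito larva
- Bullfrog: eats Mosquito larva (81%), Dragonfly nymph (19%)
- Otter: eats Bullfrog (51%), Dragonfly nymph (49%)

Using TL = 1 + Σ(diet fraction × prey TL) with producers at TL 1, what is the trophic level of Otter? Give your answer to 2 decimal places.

4.10

Mosquito larva: 1 + 1 = 2
Dragonfly nymph: 1 + 2 = 3
Bullfrog: 1 + (0.81×2 + 0.19×3) = 3.19
Otter: 1 + (0.51×3.19 + 0.49×3) = 4.0969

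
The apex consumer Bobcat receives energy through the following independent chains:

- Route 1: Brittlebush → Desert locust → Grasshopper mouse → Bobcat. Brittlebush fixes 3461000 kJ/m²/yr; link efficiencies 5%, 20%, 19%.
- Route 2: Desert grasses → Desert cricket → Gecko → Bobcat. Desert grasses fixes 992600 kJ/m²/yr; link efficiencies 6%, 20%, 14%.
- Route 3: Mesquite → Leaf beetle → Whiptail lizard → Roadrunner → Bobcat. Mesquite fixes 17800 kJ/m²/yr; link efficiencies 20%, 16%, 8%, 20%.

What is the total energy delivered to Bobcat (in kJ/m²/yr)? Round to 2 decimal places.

Route 1: 3461000 × 0.05 × 0.2 × 0.19 = 6575.9 kJ/m²/yr
Route 2: 992600 × 0.06 × 0.2 × 0.14 = 1667.568 kJ/m²/yr
Route 3: 17800 × 0.2 × 0.16 × 0.08 × 0.2 = 9.1136 kJ/m²/yr
Total at Bobcat: 6575.9 + 1667.568 + 9.1136 = 8252.5816 kJ/m²/yr

8252.58 kJ/m²/yr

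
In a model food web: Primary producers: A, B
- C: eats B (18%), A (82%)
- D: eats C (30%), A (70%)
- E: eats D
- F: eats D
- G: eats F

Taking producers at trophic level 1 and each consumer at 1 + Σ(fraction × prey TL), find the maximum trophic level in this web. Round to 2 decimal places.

4.30

C: 1 + (0.18×1 + 0.82×1) = 2
D: 1 + (0.3×2 + 0.7×1) = 2.3
E: 1 + 2.3 = 3.3
F: 1 + 2.3 = 3.3
G: 1 + 3.3 = 4.3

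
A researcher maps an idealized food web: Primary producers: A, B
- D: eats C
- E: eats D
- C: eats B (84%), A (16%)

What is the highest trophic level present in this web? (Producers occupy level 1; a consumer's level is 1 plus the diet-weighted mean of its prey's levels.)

4

C: 1 + (0.84×1 + 0.16×1) = 2
D: 1 + 2 = 3
E: 1 + 3 = 4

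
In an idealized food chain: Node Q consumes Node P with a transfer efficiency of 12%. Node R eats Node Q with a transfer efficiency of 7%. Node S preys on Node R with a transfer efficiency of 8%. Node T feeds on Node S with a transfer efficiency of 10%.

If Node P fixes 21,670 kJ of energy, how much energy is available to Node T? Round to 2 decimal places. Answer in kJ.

1.46 kJ

Node Q: 21670 × 0.12 = 2600.4 kJ
Node R: 2600.4 × 0.07 = 182.028 kJ
Node S: 182.028 × 0.08 = 14.56224 kJ
Node T: 14.56224 × 0.1 = 1.456224 kJ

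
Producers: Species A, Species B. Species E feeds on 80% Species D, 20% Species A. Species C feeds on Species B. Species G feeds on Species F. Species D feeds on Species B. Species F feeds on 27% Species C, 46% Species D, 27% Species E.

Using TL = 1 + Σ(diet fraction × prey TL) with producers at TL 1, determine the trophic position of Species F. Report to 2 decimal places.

Species C: 1 + 1 = 2
Species D: 1 + 1 = 2
Species E: 1 + (0.8×2 + 0.2×1) = 2.8
Species F: 1 + (0.27×2 + 0.46×2 + 0.27×2.8) = 3.216
Species G: 1 + 3.216 = 4.216

3.22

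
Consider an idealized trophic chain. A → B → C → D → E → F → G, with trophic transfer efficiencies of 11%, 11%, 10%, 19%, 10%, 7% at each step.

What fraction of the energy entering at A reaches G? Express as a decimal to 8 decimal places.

Product of link efficiencies: 0.11 × 0.11 × 0.1 × 0.19 × 0.1 × 0.07 = 0.0000016093

0.00000161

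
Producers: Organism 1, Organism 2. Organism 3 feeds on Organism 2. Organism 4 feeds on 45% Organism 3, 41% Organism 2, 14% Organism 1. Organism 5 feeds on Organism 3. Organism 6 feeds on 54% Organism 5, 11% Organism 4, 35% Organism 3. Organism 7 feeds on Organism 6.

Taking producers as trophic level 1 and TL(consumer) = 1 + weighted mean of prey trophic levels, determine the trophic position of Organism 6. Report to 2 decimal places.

3.59

Organism 3: 1 + 1 = 2
Organism 4: 1 + (0.45×2 + 0.41×1 + 0.14×1) = 2.45
Organism 5: 1 + 2 = 3
Organism 6: 1 + (0.54×3 + 0.11×2.45 + 0.35×2) = 3.5895
Organism 7: 1 + 3.5895 = 4.5895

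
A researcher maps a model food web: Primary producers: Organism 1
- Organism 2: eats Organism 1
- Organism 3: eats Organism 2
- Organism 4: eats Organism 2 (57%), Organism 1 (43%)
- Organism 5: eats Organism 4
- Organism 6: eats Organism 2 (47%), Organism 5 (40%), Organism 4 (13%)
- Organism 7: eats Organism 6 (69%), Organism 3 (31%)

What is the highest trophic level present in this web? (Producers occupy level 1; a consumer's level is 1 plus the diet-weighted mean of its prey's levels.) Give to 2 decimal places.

4.48

Organism 2: 1 + 1 = 2
Organism 3: 1 + 2 = 3
Organism 4: 1 + (0.57×2 + 0.43×1) = 2.57
Organism 5: 1 + 2.57 = 3.57
Organism 6: 1 + (0.47×2 + 0.4×3.57 + 0.13×2.57) = 3.7021
Organism 7: 1 + (0.69×3.7021 + 0.31×3) = 4.484449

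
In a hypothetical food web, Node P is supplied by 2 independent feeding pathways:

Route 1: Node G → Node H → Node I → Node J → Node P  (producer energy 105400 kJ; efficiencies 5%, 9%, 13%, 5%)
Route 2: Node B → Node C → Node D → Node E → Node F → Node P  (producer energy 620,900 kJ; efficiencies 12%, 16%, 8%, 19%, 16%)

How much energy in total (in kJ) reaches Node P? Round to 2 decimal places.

Route 1: 105400 × 0.05 × 0.09 × 0.13 × 0.05 = 3.08295 kJ
Route 2: 620900 × 0.12 × 0.16 × 0.08 × 0.19 × 0.16 = 28.99255296 kJ
Total at Node P: 3.08295 + 28.99255296 = 32.07550296 kJ

32.08 kJ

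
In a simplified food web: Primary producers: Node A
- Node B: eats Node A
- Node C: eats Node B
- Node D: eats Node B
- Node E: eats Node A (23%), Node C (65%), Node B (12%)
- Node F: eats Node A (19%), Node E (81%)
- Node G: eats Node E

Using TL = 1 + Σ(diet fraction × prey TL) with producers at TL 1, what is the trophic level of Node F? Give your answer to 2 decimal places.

3.96

Node B: 1 + 1 = 2
Node C: 1 + 2 = 3
Node D: 1 + 2 = 3
Node E: 1 + (0.23×1 + 0.65×3 + 0.12×2) = 3.42
Node F: 1 + (0.19×1 + 0.81×3.42) = 3.9602
Node G: 1 + 3.42 = 4.42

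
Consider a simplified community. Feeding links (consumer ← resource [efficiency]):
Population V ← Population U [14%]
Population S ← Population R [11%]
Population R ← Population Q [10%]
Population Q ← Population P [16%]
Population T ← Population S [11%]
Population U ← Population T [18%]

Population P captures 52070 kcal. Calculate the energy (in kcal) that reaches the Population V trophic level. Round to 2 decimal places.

0.25 kcal

Population Q: 52070 × 0.16 = 8331.2 kcal
Population R: 8331.2 × 0.1 = 833.12 kcal
Population S: 833.12 × 0.11 = 91.6432 kcal
Population T: 91.6432 × 0.11 = 10.080752 kcal
Population U: 10.080752 × 0.18 = 1.81453536 kcal
Population V: 1.81453536 × 0.14 = 0.2540349504 kcal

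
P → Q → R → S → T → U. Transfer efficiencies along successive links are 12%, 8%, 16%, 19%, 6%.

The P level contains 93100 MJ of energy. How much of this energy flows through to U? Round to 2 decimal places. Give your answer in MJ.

Q: 93100 × 0.12 = 11172 MJ
R: 11172 × 0.08 = 893.76 MJ
S: 893.76 × 0.16 = 143.0016 MJ
T: 143.0016 × 0.19 = 27.170304 MJ
U: 27.170304 × 0.06 = 1.63021824 MJ

1.63 MJ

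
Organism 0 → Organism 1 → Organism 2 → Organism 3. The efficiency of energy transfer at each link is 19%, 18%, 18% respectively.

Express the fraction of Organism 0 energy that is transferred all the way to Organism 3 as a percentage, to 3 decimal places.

Product of link efficiencies: 0.19 × 0.18 × 0.18 = 0.006156
As a percentage: 0.006156 × 100 = 0.616%

0.616%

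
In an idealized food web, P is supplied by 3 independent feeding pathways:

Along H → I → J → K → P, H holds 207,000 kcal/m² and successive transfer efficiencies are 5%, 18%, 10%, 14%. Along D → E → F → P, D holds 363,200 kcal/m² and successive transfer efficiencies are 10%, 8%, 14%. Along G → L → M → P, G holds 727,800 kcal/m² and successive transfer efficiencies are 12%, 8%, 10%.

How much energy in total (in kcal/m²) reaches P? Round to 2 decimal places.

1131.55 kcal/m²

Via H: 207000 × 0.05 × 0.18 × 0.1 × 0.14 = 26.082 kcal/m²
Via D: 363200 × 0.1 × 0.08 × 0.14 = 406.784 kcal/m²
Via G: 727800 × 0.12 × 0.08 × 0.1 = 698.688 kcal/m²
Total at P: 26.082 + 406.784 + 698.688 = 1131.554 kcal/m²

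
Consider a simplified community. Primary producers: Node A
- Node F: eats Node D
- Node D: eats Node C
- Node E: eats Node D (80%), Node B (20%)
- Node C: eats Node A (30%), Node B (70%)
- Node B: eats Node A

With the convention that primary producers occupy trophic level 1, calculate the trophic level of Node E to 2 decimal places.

4.36

Node B: 1 + 1 = 2
Node C: 1 + (0.3×1 + 0.7×2) = 2.7
Node D: 1 + 2.7 = 3.7
Node E: 1 + (0.8×3.7 + 0.2×2) = 4.36
Node F: 1 + 3.7 = 4.7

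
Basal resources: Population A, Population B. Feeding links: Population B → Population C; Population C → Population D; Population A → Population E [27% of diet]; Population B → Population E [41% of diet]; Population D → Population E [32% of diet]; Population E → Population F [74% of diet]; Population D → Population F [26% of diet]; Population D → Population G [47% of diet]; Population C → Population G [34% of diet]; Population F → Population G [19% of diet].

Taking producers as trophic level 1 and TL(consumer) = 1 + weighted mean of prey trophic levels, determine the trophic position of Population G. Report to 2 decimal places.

3.80

Population C: 1 + 1 = 2
Population D: 1 + 2 = 3
Population E: 1 + (0.27×1 + 0.41×1 + 0.32×3) = 2.64
Population F: 1 + (0.74×2.64 + 0.26×3) = 3.7336
Population G: 1 + (0.47×3 + 0.34×2 + 0.19×3.7336) = 3.799384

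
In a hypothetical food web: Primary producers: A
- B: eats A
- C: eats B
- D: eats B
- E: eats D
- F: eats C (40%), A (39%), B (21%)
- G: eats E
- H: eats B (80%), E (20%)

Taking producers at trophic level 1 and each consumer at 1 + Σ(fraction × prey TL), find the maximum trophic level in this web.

5

B: 1 + 1 = 2
C: 1 + 2 = 3
D: 1 + 2 = 3
E: 1 + 3 = 4
F: 1 + (0.4×3 + 0.39×1 + 0.21×2) = 3.01
G: 1 + 4 = 5
H: 1 + (0.8×2 + 0.2×4) = 3.4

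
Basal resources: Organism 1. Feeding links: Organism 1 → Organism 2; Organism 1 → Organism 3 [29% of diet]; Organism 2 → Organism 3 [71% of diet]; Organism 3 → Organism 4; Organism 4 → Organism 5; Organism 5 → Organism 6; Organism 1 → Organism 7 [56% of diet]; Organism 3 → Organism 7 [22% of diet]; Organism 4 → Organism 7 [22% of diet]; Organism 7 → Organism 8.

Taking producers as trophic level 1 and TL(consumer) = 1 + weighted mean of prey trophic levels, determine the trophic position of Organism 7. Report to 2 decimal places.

Organism 2: 1 + 1 = 2
Organism 3: 1 + (0.29×1 + 0.71×2) = 2.71
Organism 4: 1 + 2.71 = 3.71
Organism 5: 1 + 3.71 = 4.71
Organism 6: 1 + 4.71 = 5.71
Organism 7: 1 + (0.56×1 + 0.22×2.71 + 0.22×3.71) = 2.9724
Organism 8: 1 + 2.9724 = 3.9724

2.97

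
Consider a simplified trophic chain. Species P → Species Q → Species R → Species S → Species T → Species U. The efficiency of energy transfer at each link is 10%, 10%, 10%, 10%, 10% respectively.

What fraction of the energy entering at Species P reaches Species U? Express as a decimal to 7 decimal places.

0.0000100

Product of link efficiencies: 0.1 × 0.1 × 0.1 × 0.1 × 0.1 = 0.00001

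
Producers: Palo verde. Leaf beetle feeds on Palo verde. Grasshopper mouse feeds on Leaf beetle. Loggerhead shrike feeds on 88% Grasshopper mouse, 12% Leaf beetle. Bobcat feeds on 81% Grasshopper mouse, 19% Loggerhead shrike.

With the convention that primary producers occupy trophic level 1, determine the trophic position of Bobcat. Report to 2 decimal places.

Leaf beetle: 1 + 1 = 2
Grasshopper mouse: 1 + 2 = 3
Loggerhead shrike: 1 + (0.88×3 + 0.12×2) = 3.88
Bobcat: 1 + (0.81×3 + 0.19×3.88) = 4.1672

4.17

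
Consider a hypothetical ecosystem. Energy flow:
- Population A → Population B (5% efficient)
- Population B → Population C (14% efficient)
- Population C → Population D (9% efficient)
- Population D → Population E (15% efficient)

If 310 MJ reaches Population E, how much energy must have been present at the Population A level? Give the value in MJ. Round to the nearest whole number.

3280423 MJ

Cumulative transfer efficiency: 0.05 × 0.14 × 0.09 × 0.15 = 0.0000945
Population A energy = 310 / 0.0000945 = 3280423 MJ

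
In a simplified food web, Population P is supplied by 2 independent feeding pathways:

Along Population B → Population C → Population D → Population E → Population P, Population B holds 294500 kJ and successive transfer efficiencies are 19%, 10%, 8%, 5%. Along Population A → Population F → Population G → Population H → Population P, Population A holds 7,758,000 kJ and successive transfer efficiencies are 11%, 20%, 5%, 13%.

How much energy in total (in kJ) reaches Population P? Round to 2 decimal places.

Via Population B: 294500 × 0.19 × 0.1 × 0.08 × 0.05 = 22.382 kJ
Via Population A: 7758000 × 0.11 × 0.2 × 0.05 × 0.13 = 1109.394 kJ
Total at Population P: 22.382 + 1109.394 = 1131.776 kJ

1131.78 kJ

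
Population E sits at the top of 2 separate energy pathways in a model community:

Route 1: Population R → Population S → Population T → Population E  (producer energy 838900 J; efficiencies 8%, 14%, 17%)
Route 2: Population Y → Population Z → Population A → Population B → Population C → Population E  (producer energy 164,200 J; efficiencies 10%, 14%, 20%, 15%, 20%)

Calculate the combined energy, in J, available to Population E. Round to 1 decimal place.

Route 1: 838900 × 0.08 × 0.14 × 0.17 = 1597.2656 J
Route 2: 164200 × 0.1 × 0.14 × 0.2 × 0.15 × 0.2 = 13.7928 J
Total at Population E: 1597.2656 + 13.7928 = 1611.0584 J

1611.1 J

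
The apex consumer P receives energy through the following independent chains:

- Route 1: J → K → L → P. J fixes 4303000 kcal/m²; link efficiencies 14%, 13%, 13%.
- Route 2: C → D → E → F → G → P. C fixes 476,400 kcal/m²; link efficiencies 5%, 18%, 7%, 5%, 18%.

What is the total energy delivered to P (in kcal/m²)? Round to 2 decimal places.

Route 1: 4303000 × 0.14 × 0.13 × 0.13 = 10180.898 kcal/m²
Route 2: 476400 × 0.05 × 0.18 × 0.07 × 0.05 × 0.18 = 2.701188 kcal/m²
Total at P: 10180.898 + 2.701188 = 10183.599188 kcal/m²

10183.60 kcal/m²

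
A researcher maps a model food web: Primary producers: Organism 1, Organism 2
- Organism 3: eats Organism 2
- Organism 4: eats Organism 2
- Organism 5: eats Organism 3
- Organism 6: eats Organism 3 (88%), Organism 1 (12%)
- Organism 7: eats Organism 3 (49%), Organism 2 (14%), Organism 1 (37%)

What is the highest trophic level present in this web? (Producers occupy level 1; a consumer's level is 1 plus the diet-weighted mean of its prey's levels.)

3

Organism 3: 1 + 1 = 2
Organism 4: 1 + 1 = 2
Organism 5: 1 + 2 = 3
Organism 6: 1 + (0.88×2 + 0.12×1) = 2.88
Organism 7: 1 + (0.49×2 + 0.14×1 + 0.37×1) = 2.49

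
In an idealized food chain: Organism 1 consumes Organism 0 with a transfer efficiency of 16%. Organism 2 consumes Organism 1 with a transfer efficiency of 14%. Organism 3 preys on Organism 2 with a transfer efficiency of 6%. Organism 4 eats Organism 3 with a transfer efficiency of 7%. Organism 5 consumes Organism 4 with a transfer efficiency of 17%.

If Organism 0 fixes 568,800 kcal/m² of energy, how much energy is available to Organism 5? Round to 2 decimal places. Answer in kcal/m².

9.10 kcal/m²

Organism 1: 568800 × 0.16 = 91008 kcal/m²
Organism 2: 91008 × 0.14 = 12741.12 kcal/m²
Organism 3: 12741.12 × 0.06 = 764.4672 kcal/m²
Organism 4: 764.4672 × 0.07 = 53.512704 kcal/m²
Organism 5: 53.512704 × 0.17 = 9.09715968 kcal/m²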